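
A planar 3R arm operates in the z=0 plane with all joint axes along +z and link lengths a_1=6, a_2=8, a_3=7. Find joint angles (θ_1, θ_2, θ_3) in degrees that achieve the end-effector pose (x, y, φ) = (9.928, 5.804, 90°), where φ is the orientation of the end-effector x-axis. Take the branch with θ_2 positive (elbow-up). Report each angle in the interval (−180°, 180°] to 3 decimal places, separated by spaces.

-60.001 90.003 59.998

wrist centre = target − a_3·(cos φ, sin φ) = (9.9280, -1.1960)
cos θ_2 = (99.9956−6²−8²)/(2·6·8) = -0.0000; θ_2 = 90.0026° (elbow-up)
β = atan2(-1.1960,9.9280) = -6.8692°; ψ = atan2(8.0000,5.9996) = 53.1318°
θ_1 = β − ψ = -60.0010°
θ_3 = φ − θ_1 − θ_2 = 59.9983° (wrapped to (-180°,180°])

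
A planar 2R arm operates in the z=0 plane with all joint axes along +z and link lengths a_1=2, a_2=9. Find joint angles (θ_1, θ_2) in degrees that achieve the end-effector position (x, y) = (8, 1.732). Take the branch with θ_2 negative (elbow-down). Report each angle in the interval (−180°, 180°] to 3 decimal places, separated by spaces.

120.000 -120.000

cos θ_2 = (66.9998−2²−9²)/(2·2·9) = -0.5000; θ_2 = -120.0003° (elbow-down)
β = atan2(1.7320,8.0000) = 12.2160°; ψ = atan2(-7.7942,-2.5000) = -107.7840°
θ_1 = β − ψ = 120.0000°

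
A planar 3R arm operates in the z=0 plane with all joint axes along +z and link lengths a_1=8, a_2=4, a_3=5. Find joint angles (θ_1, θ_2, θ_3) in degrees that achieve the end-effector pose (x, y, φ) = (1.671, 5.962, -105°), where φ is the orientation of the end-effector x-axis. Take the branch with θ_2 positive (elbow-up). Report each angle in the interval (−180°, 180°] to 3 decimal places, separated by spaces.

59.996 45.005 149.999

wrist centre = target − a_3·(cos φ, sin φ) = (2.9651, 10.7916)
cos θ_2 = (125.2510−8²−4²)/(2·8·4) = 0.7070; θ_2 = 45.0048° (elbow-up)
β = atan2(10.7916,2.9651) = 74.6366°; ψ = atan2(2.8287,10.8282) = 14.6403°
θ_1 = β − ψ = 59.9963°
θ_3 = φ − θ_1 − θ_2 = 149.9989° (wrapped to (-180°,180°])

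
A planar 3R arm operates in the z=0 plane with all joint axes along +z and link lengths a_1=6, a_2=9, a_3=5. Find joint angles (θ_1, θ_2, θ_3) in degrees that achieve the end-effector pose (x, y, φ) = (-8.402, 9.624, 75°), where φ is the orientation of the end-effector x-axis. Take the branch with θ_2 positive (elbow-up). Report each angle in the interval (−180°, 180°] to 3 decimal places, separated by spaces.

wrist centre = target − a_3·(cos φ, sin φ) = (-9.6961, 4.7944)
cos θ_2 = (117.0003−6²−9²)/(2·6·9) = 0.0000; θ_2 = 89.9999° (elbow-up)
β = atan2(4.7944,-9.6961) = 153.6893°; ψ = atan2(9.0000,6.0000) = 56.3098°
θ_1 = β − ψ = 97.3794°
θ_3 = φ − θ_1 − θ_2 = -112.3793° (wrapped to (-180°,180°])

97.379 90.000 -112.379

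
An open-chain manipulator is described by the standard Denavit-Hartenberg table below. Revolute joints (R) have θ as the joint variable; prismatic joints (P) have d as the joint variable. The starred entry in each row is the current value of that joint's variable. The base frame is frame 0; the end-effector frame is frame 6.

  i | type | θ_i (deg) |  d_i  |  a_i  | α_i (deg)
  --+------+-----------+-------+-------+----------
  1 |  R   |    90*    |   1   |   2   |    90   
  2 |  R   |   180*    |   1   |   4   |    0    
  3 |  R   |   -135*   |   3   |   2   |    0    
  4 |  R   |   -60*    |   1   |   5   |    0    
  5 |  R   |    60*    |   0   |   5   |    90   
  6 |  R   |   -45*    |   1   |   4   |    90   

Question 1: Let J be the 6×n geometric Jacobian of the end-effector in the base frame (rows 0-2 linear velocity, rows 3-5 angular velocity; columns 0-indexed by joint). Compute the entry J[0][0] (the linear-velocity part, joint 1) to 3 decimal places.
-10.486

axis z_0 = ẑ; lever o_n−o_0 = (2.1716,10.4865,5.9485)
cross product → J_v[:, 0] = (-10.4865,2.1716,0.0000)
J_ω[:, 0] = z_0
entry J[0][0] = -10.4865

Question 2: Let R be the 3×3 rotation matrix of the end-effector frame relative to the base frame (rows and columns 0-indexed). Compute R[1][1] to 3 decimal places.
0.707

End-effector y-axis (col 1 of R) = (0.0000,0.7071,-0.7071)
R[1][1] = 0.7071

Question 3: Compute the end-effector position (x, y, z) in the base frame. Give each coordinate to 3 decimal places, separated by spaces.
after link 1: o_1 = (0.0000, 2.0000, 1.0000)
after link 2: o_2 = (1.0000, -2.0000, 1.0000)
after link 3: o_3 = (4.0000, -0.5858, 2.4142)
after link 4: o_4 = (5.0000, 4.2438, 1.1201)
after link 5: o_5 = (5.0000, 7.7794, 4.6557)
after link 6: o_6 = (2.1716, 10.4865, 5.9485)

2.172 10.486 5.949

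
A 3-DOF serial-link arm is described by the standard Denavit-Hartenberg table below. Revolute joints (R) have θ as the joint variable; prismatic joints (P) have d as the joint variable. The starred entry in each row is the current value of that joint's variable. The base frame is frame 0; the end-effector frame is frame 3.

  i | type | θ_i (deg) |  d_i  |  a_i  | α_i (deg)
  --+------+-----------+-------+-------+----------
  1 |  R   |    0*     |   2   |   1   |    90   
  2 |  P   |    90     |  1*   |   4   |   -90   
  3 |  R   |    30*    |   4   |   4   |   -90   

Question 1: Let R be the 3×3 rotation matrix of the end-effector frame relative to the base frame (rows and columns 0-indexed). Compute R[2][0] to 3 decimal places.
End-effector x-axis (col 0 of R) = (0.0000,0.5000,0.8660)
R[2][0] = 0.8660

0.866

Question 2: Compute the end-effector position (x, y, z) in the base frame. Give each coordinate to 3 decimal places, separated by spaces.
-3.000 1.000 9.464

after link 1: o_1 = (1.0000, 0.0000, 2.0000)
after link 2: o_2 = (1.0000, -1.0000, 6.0000)
after link 3: o_3 = (-3.0000, 1.0000, 9.4641)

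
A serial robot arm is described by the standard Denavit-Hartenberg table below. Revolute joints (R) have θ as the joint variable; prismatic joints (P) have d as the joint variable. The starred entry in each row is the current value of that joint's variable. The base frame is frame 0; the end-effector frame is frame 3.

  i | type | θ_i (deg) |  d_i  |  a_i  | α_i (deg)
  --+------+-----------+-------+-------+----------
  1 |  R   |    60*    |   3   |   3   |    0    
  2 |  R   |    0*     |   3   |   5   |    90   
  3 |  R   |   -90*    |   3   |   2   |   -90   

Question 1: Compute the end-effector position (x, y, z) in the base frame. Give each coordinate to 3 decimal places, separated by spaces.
6.598 5.428 4.000

after link 1: o_1 = (1.5000, 2.5981, 3.0000)
after link 2: o_2 = (4.0000, 6.9282, 6.0000)
after link 3: o_3 = (6.5981, 5.4282, 4.0000)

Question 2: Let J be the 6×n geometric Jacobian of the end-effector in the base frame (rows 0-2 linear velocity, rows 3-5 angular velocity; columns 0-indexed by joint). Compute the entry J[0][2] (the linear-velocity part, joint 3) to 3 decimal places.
axis z_2 = (0.8660,-0.5000,0.0000); lever o_n−o_2 = (2.5981,-1.5000,-2.0000)
cross product → J_v[:, 2] = (1.0000,1.7321,0.0000)
J_ω[:, 2] = z_2
entry J[0][2] = 1.0000

1.000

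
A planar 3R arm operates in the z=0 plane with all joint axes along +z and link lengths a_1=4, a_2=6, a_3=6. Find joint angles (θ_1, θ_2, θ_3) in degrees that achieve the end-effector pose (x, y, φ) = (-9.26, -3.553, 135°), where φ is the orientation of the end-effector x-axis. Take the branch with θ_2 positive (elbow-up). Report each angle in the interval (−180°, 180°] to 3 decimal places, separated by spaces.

wrist centre = target − a_3·(cos φ, sin φ) = (-5.0174, -7.7956)
cos θ_2 = (85.9459−4²−6²)/(2·4·6) = 0.7072; θ_2 = 44.9919° (elbow-up)
β = atan2(-7.7956,-5.0174) = -122.7658°; ψ = atan2(4.2420,8.2432) = 27.2307°
θ_1 = β − ψ = -149.9965°
θ_3 = φ − θ_1 − θ_2 = -119.9954° (wrapped to (-180°,180°])

-149.997 44.992 -119.995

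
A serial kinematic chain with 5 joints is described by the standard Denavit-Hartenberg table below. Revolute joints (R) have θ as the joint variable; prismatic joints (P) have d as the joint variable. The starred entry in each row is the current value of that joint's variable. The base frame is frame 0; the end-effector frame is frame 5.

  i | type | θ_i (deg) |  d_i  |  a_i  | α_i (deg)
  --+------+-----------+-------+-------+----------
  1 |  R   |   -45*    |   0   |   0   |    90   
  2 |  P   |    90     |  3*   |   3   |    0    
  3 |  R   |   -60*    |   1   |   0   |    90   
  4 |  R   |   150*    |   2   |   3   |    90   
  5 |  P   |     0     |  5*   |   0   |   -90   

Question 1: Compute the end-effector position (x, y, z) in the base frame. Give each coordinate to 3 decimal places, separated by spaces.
-6.304 -7.598 1.219

after link 1: o_1 = (0.0000, 0.0000, 0.0000)
after link 2: o_2 = (-2.1213, -2.1213, 3.0000)
after link 3: o_3 = (-2.8284, -2.8284, 3.0000)
after link 4: o_4 = (-4.7730, -3.0052, -0.0311)
after link 5: o_5 = (-6.3039, -7.5980, 1.2189)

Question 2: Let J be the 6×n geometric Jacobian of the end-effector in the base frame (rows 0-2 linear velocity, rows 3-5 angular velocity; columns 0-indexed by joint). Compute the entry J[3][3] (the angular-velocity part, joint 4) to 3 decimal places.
axis z_3 = (0.3536,-0.3536,-0.8660); lever o_n−o_3 = (-3.4755,-4.7696,-1.7811)
cross product → J_v[:, 3] = (-3.5009,3.6396,-2.9151)
J_ω[:, 3] = z_3
entry J[3][3] = 0.3536

0.354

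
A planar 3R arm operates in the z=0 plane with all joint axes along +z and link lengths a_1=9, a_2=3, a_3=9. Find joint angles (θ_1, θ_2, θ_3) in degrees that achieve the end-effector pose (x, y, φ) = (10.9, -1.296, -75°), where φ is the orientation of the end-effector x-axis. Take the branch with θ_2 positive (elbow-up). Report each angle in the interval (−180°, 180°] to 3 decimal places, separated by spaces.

wrist centre = target − a_3·(cos φ, sin φ) = (8.5706, 7.3973)
cos θ_2 = (128.1762−9²−3²)/(2·9·3) = 0.7070; θ_2 = 45.0113° (elbow-up)
β = atan2(7.3973,8.5706) = 40.7976°; ψ = atan2(2.1217,11.1209) = 10.8016°
θ_1 = β − ψ = 29.9960°
θ_3 = φ − θ_1 − θ_2 = -150.0073° (wrapped to (-180°,180°])

29.996 45.011 -150.007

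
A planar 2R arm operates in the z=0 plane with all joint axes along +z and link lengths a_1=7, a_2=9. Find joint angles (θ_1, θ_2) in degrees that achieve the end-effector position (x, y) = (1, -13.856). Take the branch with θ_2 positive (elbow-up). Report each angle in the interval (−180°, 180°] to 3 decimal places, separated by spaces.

cos θ_2 = (192.9887−7²−9²)/(2·7·9) = 0.4999; θ_2 = 60.0059° (elbow-up)
β = atan2(-13.8560,1.0000) = -85.8721°; ψ = atan2(7.7947,11.4992) = 34.1313°
θ_1 = β − ψ = -120.0033°

-120.003 60.006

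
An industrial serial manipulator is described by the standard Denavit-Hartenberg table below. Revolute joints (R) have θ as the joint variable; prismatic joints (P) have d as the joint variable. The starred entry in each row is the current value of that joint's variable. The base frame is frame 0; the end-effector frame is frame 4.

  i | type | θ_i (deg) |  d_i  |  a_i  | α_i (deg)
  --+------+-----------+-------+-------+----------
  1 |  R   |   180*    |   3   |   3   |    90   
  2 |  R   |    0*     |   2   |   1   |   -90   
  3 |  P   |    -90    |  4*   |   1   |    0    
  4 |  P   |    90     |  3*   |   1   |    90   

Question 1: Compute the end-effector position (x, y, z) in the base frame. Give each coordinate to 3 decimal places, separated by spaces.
after link 1: o_1 = (-3.0000, 0.0000, 3.0000)
after link 2: o_2 = (-4.0000, 2.0000, 3.0000)
after link 3: o_3 = (-4.0000, 3.0000, 7.0000)
after link 4: o_4 = (-5.0000, 3.0000, 10.0000)

-5.000 3.000 10.000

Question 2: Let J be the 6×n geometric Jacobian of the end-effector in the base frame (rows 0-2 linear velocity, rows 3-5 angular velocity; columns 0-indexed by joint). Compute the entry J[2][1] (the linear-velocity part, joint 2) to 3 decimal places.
axis z_1 = (0.0000,1.0000,0.0000); lever o_n−o_1 = (-2.0000,3.0000,7.0000)
cross product → J_v[:, 1] = (7.0000,-0.0000,2.0000)
J_ω[:, 1] = z_1
entry J[2][1] = 2.0000

2.000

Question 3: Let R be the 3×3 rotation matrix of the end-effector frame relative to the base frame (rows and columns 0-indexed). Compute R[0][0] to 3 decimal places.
-1.000

End-effector x-axis (col 0 of R) = (-1.0000,0.0000,0.0000)
R[0][0] = -1.0000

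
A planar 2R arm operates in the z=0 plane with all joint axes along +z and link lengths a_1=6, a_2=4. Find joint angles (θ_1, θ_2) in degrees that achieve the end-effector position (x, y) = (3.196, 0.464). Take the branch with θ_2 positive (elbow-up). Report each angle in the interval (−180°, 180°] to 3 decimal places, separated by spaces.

cos θ_2 = (10.4297−6²−4²)/(2·6·4) = -0.8660; θ_2 = 150.0026° (elbow-up)
β = atan2(0.4640,3.1960) = 8.2606°; ψ = atan2(1.9998,2.5358) = 38.2608°
θ_1 = β − ψ = -30.0002°

-30.000 150.003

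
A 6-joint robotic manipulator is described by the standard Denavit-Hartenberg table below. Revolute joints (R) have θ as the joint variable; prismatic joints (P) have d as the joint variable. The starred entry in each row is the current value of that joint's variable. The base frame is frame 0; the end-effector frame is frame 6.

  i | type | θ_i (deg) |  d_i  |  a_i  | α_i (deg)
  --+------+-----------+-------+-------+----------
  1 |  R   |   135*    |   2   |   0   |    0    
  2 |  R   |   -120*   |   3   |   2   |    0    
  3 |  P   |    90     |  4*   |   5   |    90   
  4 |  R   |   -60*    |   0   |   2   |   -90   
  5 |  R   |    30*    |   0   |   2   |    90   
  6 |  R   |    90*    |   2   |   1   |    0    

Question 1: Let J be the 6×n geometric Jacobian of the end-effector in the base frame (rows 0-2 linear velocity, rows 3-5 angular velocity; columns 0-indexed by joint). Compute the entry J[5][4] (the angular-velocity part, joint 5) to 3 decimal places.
axis z_4 = (-0.2241,0.8365,0.5000); lever o_n−o_4 = (0.1294,2.3455,-1.8660)
cross product → J_v[:, 4] = (-2.7337,-0.3536,-0.6340)
J_ω[:, 4] = z_4
entry J[5][4] = 0.5000

0.500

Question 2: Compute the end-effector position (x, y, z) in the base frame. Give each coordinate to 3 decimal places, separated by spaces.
0.508 8.659 5.402

after link 1: o_1 = (0.0000, 0.0000, 2.0000)
after link 2: o_2 = (1.9319, 0.5176, 5.0000)
after link 3: o_3 = (0.6378, 5.3473, 9.0000)
after link 4: o_4 = (0.3789, 6.3132, 7.2679)
after link 5: o_5 = (-0.8111, 6.8909, 5.7679)
after link 6: o_6 = (0.5083, 8.6587, 5.4019)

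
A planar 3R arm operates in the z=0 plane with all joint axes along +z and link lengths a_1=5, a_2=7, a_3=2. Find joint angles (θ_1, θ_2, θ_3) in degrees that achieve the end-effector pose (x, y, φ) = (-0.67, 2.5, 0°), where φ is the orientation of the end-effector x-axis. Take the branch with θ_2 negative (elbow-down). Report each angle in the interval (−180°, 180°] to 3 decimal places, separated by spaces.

-116.236 -149.999 -93.765

wrist centre = target − a_3·(cos φ, sin φ) = (-2.6700, 2.5000)
cos θ_2 = (13.3789−5²−7²)/(2·5·7) = -0.8660; θ_2 = -149.9989° (elbow-down)
β = atan2(2.5000,-2.6700) = 136.8833°; ψ = atan2(-3.5001,-1.0621) = -106.8804°
θ_1 = β − ψ = 243.7637°
θ_3 = φ − θ_1 − θ_2 = -93.7648° (wrapped to (-180°,180°])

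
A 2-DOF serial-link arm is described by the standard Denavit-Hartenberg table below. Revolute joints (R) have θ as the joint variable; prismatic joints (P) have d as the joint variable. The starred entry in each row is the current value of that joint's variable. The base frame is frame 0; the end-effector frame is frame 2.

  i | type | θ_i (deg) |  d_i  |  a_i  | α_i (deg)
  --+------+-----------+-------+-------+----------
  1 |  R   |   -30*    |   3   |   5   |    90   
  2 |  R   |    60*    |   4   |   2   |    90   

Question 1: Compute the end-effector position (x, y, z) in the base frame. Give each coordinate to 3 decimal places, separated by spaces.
3.196 -6.464 4.732

after link 1: o_1 = (4.3301, -2.5000, 3.0000)
after link 2: o_2 = (3.1962, -6.4641, 4.7321)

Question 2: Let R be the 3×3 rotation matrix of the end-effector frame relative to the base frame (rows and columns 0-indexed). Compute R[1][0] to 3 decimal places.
-0.250

End-effector x-axis (col 0 of R) = (0.4330,-0.2500,0.8660)
R[1][0] = -0.2500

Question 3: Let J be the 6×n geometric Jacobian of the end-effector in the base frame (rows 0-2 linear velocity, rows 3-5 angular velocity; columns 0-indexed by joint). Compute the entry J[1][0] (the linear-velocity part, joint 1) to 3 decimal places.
3.196

axis z_0 = ẑ; lever o_n−o_0 = (3.1962,-6.4641,4.7321)
cross product → J_v[:, 0] = (6.4641,3.1962,-0.0000)
J_ω[:, 0] = z_0
entry J[1][0] = 3.1962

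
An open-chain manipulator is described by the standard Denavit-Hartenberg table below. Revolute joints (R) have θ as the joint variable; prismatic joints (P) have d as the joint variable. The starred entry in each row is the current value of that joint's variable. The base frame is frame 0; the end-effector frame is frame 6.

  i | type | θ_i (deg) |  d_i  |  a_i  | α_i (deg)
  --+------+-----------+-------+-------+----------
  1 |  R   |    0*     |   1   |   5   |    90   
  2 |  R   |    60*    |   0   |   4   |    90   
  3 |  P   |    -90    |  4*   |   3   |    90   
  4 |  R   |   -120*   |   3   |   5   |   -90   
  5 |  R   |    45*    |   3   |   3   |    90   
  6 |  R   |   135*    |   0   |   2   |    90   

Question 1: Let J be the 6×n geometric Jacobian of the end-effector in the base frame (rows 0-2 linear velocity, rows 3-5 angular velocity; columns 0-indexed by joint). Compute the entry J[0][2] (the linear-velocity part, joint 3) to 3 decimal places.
prismatic axis z_2 = (0.8660,-0.0000,-0.5000)
J_v[:, 2] = z_2; J_ω[:, 2] = (0,0,0)
entry J[0][2] = 0.8660

0.866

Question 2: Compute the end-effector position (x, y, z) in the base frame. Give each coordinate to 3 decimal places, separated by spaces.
after link 1: o_1 = (5.0000, 0.0000, 1.0000)
after link 2: o_2 = (7.0000, 0.0000, 4.4641)
after link 3: o_3 = (10.4641, 3.0000, 2.4641)
after link 4: o_4 = (5.2141, 0.5000, 2.0311)
after link 5: o_5 = (3.3847, 2.0374, 5.5368)
after link 6: o_6 = (3.0224, 3.7622, 4.5913)

3.022 3.762 4.591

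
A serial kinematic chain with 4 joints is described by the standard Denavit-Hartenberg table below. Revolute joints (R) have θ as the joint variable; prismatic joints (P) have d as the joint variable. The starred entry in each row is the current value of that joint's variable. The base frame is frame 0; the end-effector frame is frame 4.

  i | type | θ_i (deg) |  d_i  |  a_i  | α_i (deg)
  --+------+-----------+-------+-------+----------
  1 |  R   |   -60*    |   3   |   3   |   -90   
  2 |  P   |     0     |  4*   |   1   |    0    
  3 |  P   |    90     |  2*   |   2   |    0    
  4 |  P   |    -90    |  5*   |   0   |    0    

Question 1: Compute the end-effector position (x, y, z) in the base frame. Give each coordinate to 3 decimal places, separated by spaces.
11.526 2.036 1.000

after link 1: o_1 = (1.5000, -2.5981, 3.0000)
after link 2: o_2 = (5.4641, -1.4641, 3.0000)
after link 3: o_3 = (7.1962, -0.4641, 1.0000)
after link 4: o_4 = (11.5263, 2.0359, 1.0000)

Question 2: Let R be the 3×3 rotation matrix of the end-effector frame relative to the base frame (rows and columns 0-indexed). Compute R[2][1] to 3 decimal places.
End-effector y-axis (col 1 of R) = (0.0000,0.0000,-1.0000)
R[2][1] = -1.0000

-1.000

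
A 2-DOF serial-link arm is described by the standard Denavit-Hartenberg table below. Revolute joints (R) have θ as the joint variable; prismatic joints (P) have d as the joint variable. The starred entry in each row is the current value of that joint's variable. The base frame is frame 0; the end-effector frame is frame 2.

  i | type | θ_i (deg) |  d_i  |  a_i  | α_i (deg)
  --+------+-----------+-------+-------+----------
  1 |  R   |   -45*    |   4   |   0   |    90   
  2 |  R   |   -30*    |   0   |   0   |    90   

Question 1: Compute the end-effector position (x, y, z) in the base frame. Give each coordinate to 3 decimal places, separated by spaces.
after link 1: o_1 = (0.0000, 0.0000, 4.0000)
after link 2: o_2 = (0.0000, 0.0000, 4.0000)

0.000 0.000 4.000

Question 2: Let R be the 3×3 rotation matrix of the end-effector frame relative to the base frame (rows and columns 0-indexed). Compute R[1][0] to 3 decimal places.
End-effector x-axis (col 0 of R) = (0.6124,-0.6124,-0.5000)
R[1][0] = -0.6124

-0.612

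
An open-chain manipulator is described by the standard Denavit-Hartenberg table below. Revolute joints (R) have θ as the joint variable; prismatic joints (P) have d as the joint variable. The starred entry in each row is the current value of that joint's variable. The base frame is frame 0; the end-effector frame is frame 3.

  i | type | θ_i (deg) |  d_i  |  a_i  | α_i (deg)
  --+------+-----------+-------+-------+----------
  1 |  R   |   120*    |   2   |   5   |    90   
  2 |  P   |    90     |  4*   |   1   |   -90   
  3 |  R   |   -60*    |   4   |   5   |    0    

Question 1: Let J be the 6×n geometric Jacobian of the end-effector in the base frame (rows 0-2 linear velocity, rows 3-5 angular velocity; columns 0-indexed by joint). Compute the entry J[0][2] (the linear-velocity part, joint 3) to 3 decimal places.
-2.165

axis z_2 = (0.5000,-0.8660,0.0000); lever o_n−o_2 = (5.7500,-1.2990,2.5000)
cross product → J_v[:, 2] = (-2.1651,-1.2500,4.3301)
J_ω[:, 2] = z_2
entry J[0][2] = -2.1651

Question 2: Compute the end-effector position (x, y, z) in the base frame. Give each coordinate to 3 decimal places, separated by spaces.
6.714 5.031 5.500

after link 1: o_1 = (-2.5000, 4.3301, 2.0000)
after link 2: o_2 = (0.9641, 6.3301, 3.0000)
after link 3: o_3 = (6.7141, 5.0311, 5.5000)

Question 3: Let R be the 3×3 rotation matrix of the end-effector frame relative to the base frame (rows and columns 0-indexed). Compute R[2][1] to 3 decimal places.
0.866

End-effector y-axis (col 1 of R) = (-0.4330,-0.2500,0.8660)
R[2][1] = 0.8660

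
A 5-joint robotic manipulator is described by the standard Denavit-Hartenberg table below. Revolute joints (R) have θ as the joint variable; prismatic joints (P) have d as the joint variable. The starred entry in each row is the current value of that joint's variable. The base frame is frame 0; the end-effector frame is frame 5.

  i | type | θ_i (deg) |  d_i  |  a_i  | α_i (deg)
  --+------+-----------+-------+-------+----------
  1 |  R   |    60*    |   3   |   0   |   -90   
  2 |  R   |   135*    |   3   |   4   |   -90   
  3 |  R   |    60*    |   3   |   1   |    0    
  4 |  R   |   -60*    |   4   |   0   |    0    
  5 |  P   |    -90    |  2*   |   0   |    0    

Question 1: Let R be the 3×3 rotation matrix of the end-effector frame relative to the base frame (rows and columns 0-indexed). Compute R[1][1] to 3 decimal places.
End-effector y-axis (col 1 of R) = (-0.3536,-0.6124,-0.7071)
R[1][1] = -0.6124

-0.612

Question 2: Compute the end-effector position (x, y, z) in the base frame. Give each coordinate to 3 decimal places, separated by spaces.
after link 1: o_1 = (0.0000, 0.0000, 3.0000)
after link 2: o_2 = (-4.0123, -0.9495, 0.1716)
after link 3: o_3 = (-4.4997, -3.5258, 1.9393)
after link 4: o_4 = (-5.9139, -5.9753, 4.7678)
after link 5: o_5 = (-6.6210, -7.2000, 6.1820)

-6.621 -7.200 6.182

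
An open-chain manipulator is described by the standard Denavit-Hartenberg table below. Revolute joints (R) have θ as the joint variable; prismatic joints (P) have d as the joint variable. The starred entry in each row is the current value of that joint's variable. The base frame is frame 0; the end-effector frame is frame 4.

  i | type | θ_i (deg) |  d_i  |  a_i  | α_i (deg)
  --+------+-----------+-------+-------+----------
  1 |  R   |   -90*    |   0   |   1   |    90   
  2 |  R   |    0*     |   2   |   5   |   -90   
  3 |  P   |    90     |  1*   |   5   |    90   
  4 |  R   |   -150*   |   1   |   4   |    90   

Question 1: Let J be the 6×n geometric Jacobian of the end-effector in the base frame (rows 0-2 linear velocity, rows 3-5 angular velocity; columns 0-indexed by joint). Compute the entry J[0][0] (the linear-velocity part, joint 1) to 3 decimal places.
7.000

axis z_0 = ẑ; lever o_n−o_0 = (-0.4641,-7.0000,-1.0000)
cross product → J_v[:, 0] = (7.0000,-0.4641,0.0000)
J_ω[:, 0] = z_0
entry J[0][0] = 7.0000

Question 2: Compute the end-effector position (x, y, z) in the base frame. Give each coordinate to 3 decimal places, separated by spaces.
-0.464 -7.000 -1.000

after link 1: o_1 = (0.0000, -1.0000, 0.0000)
after link 2: o_2 = (-2.0000, -6.0000, 0.0000)
after link 3: o_3 = (3.0000, -6.0000, 1.0000)
after link 4: o_4 = (-0.4641, -7.0000, -1.0000)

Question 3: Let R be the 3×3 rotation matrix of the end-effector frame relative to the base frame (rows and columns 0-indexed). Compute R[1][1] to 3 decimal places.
-1.000

End-effector y-axis (col 1 of R) = (0.0000,-1.0000,0.0000)
R[1][1] = -1.0000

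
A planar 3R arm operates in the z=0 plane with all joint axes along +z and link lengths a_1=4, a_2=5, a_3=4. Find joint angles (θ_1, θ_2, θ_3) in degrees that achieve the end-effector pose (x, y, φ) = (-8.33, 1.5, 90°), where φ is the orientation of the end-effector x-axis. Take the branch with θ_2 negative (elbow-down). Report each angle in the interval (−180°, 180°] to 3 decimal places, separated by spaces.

-146.586 -30.006 -93.408

wrist centre = target − a_3·(cos φ, sin φ) = (-8.3300, -2.5000)
cos θ_2 = (75.6389−4²−5²)/(2·4·5) = 0.8660; θ_2 = -30.0061° (elbow-down)
β = atan2(-2.5000,-8.3300) = -163.2944°; ψ = atan2(-2.5005,8.3299) = -16.7087°
θ_1 = β − ψ = -146.5857°
θ_3 = φ − θ_1 − θ_2 = -93.4082° (wrapped to (-180°,180°])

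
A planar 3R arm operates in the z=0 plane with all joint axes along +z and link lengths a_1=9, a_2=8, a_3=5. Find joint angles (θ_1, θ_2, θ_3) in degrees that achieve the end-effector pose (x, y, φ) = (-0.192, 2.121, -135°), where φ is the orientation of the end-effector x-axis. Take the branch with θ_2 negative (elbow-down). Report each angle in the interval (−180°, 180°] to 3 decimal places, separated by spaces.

118.830 -135.001 -118.830

wrist centre = target − a_3·(cos φ, sin φ) = (3.3435, 5.6565)
cos θ_2 = (43.1756−9²−8²)/(2·9·8) = -0.7071; θ_2 = -135.0006° (elbow-down)
β = atan2(5.6565,3.3435) = 59.4130°; ψ = atan2(-5.6568,3.3431) = -59.4175°
θ_1 = β − ψ = 118.8305°
θ_3 = φ − θ_1 − θ_2 = -118.8299° (wrapped to (-180°,180°])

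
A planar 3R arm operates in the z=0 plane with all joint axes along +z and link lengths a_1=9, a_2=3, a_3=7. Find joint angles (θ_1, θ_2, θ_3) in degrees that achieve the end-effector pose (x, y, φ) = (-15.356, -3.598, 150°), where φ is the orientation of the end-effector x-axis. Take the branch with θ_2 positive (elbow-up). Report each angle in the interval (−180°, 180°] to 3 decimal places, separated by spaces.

-150.003 30.018 -90.015

wrist centre = target − a_3·(cos φ, sin φ) = (-9.2938, -7.0980)
cos θ_2 = (136.7567−9²−3²)/(2·9·3) = 0.8659; θ_2 = 30.0183° (elbow-up)
β = atan2(-7.0980,-9.2938) = -142.6298°; ψ = atan2(1.5008,11.5976) = 7.3736°
θ_1 = β − ψ = -150.0034°
θ_3 = φ − θ_1 − θ_2 = -90.0149° (wrapped to (-180°,180°])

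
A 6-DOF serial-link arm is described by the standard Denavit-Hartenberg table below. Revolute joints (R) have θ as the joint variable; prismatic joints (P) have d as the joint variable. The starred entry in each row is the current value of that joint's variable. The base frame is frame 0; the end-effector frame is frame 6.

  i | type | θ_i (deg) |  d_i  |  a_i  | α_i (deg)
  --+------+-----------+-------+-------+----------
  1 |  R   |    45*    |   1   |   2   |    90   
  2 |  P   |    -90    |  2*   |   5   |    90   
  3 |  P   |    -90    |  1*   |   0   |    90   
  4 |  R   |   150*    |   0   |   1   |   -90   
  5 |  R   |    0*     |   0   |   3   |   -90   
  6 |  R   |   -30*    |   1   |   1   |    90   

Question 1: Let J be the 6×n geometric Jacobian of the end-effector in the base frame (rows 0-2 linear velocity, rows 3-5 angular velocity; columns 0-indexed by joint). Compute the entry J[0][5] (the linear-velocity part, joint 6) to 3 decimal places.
-0.707

axis z_5 = (0.0000,0.0000,-1.0000); lever o_n−o_5 = (0.7071,-0.7071,-1.0000)
cross product → J_v[:, 5] = (-0.7071,-0.7071,-0.0000)
J_ω[:, 5] = z_5
entry J[0][5] = -0.7071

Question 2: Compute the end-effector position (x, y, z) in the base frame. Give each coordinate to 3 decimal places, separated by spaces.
after link 1: o_1 = (1.4142, 1.4142, 1.0000)
after link 2: o_2 = (2.8284, -0.0000, -4.0000)
after link 3: o_3 = (2.1213, -0.7071, -4.0000)
after link 4: o_4 = (2.3801, -1.6730, -4.0000)
after link 5: o_5 = (3.1566, -4.5708, -4.0000)
after link 6: o_6 = (3.8637, -5.2779, -5.0000)

3.864 -5.278 -5.000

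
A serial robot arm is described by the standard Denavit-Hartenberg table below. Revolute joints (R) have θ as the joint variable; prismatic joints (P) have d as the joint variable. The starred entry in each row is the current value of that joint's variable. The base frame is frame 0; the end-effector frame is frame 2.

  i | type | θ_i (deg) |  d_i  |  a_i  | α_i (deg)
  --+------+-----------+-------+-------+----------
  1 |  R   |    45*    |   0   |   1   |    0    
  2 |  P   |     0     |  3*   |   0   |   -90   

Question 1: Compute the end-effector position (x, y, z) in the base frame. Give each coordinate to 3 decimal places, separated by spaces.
after link 1: o_1 = (0.7071, 0.7071, 0.0000)
after link 2: o_2 = (0.7071, 0.7071, 3.0000)

0.707 0.707 3.000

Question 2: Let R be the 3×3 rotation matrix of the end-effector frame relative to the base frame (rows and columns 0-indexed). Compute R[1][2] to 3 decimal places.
End-effector z-axis (col 2 of R) = (-0.7071,0.7071,0.0000)
R[1][2] = 0.7071

0.707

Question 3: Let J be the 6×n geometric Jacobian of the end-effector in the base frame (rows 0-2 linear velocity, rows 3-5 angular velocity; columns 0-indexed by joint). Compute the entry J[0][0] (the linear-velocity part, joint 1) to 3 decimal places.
-0.707

axis z_0 = ẑ; lever o_n−o_0 = (0.7071,0.7071,3.0000)
cross product → J_v[:, 0] = (-0.7071,0.7071,0.0000)
J_ω[:, 0] = z_0
entry J[0][0] = -0.7071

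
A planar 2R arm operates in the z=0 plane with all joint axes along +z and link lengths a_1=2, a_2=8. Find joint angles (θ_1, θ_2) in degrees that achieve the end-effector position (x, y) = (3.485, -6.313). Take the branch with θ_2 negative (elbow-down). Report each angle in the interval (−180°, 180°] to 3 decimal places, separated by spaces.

cos θ_2 = (51.9992−2²−8²)/(2·2·8) = -0.5000; θ_2 = -120.0017° (elbow-down)
β = atan2(-6.3130,3.4850) = -61.0997°; ψ = atan2(-6.9281,-2.0002) = -106.1039°
θ_1 = β − ψ = 45.0042°

45.004 -120.002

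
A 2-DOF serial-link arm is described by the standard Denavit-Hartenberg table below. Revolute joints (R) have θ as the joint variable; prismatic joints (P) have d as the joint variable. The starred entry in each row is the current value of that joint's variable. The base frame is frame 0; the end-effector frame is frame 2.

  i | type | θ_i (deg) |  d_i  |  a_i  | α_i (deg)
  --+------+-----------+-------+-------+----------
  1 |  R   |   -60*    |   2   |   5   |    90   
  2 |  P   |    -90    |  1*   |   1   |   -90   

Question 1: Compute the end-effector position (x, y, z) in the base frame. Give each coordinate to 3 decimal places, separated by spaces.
after link 1: o_1 = (2.5000, -4.3301, 2.0000)
after link 2: o_2 = (1.6340, -4.8301, 1.0000)

1.634 -4.830 1.000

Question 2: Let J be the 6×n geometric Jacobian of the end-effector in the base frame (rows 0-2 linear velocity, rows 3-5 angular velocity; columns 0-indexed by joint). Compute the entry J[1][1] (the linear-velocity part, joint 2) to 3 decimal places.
-0.500

prismatic axis z_1 = (-0.8660,-0.5000,0.0000)
J_v[:, 1] = z_1; J_ω[:, 1] = (0,0,0)
entry J[1][1] = -0.5000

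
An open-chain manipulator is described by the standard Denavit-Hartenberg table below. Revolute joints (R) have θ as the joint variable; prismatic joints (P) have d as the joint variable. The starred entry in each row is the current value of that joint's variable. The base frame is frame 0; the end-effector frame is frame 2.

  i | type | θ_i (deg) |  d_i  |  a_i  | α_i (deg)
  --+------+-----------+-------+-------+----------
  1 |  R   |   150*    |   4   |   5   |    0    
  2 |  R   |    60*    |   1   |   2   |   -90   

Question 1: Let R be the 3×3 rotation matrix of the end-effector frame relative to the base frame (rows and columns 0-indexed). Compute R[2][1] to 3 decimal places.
End-effector y-axis (col 1 of R) = (0.0000,-0.0000,-1.0000)
R[2][1] = -1.0000

-1.000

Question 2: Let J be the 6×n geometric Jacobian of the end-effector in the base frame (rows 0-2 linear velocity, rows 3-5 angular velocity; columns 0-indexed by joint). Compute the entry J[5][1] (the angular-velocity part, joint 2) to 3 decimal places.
1.000

axis z_1 = (0.0000,0.0000,1.0000); lever o_n−o_1 = (-1.7321,-1.0000,1.0000)
cross product → J_v[:, 1] = (1.0000,-1.7321,0.0000)
J_ω[:, 1] = z_1
entry J[5][1] = 1.0000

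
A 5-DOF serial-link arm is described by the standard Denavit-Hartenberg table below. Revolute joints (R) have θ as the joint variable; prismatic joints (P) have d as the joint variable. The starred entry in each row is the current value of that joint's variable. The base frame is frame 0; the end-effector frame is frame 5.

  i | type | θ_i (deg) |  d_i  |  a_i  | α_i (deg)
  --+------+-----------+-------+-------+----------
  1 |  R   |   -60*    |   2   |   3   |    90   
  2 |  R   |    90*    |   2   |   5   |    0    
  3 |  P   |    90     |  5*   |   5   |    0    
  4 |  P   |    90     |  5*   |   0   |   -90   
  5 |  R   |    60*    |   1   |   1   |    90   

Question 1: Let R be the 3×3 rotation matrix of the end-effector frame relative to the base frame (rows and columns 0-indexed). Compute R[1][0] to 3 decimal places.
End-effector x-axis (col 0 of R) = (0.7500,0.4330,-0.5000)
R[1][0] = 0.4330

0.433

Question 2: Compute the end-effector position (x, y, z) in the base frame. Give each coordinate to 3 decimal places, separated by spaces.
after link 1: o_1 = (1.5000, -2.5981, 2.0000)
after link 2: o_2 = (-0.2321, -3.5981, 7.0000)
after link 3: o_3 = (-7.0622, -1.7679, 7.0000)
after link 4: o_4 = (-11.3923, -4.2679, 7.0000)
after link 5: o_5 = (-10.1423, -4.7010, 6.5000)

-10.142 -4.701 6.500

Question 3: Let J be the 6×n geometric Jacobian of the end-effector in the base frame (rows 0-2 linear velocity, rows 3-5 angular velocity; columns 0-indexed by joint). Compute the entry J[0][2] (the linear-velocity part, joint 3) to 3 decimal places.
prismatic axis z_2 = (-0.8660,-0.5000,0.0000)
J_v[:, 2] = z_2; J_ω[:, 2] = (0,0,0)
entry J[0][2] = -0.8660

-0.866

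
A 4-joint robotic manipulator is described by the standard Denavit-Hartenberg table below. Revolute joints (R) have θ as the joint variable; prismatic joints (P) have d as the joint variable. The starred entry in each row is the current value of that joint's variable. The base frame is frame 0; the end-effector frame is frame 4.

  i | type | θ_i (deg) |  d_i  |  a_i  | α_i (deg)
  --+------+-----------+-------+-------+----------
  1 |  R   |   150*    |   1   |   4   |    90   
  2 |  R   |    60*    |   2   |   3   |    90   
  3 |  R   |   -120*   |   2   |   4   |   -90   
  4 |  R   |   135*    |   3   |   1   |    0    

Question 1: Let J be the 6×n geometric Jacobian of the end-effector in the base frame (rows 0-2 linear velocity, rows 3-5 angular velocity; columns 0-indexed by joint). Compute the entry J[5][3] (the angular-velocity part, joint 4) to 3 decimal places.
axis z_3 = (-0.6250,-0.2165,0.7500); lever o_n−o_3 = (-1.1916,-0.3370,2.9097)
cross product → J_v[:, 3] = (-0.3772,0.9249,-0.0474)
J_ω[:, 3] = z_3
entry J[5][3] = 0.7500

0.750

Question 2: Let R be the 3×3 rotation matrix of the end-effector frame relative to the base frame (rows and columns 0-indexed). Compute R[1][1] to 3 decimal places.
0.925

End-effector y-axis (col 1 of R) = (-0.3772,0.9249,-0.0474)
R[1][1] = 0.9249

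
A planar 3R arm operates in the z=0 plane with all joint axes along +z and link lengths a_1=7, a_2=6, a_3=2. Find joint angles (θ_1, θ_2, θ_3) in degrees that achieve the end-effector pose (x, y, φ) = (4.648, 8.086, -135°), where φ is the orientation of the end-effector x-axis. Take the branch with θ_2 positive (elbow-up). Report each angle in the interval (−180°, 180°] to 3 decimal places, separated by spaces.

wrist centre = target − a_3·(cos φ, sin φ) = (6.0622, 9.5002)
cos θ_2 = (127.0045−7²−6²)/(2·7·6) = 0.5001; θ_2 = 59.9965° (elbow-up)
β = atan2(9.5002,6.0622) = 57.4575°; ψ = atan2(5.1960,10.0003) = 27.4555°
θ_1 = β − ψ = 30.0020°
θ_3 = φ − θ_1 − θ_2 = 135.0015° (wrapped to (-180°,180°])

30.002 59.996 135.002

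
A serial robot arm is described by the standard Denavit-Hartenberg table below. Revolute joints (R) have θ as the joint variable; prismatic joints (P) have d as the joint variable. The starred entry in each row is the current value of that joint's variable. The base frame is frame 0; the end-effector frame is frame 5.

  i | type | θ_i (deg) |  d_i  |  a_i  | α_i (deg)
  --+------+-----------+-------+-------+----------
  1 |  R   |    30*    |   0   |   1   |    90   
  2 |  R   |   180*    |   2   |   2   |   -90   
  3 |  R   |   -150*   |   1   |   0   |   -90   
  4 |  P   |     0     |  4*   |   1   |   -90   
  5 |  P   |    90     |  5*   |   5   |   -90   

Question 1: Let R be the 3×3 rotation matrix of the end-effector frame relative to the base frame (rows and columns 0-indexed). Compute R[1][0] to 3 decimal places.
1.000

End-effector x-axis (col 0 of R) = (0.0000,1.0000,-0.0000)
R[1][0] = 1.0000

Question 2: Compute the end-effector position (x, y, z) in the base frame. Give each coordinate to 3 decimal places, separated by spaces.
after link 1: o_1 = (0.8660, 0.5000, 0.0000)
after link 2: o_2 = (0.1340, -2.2321, 0.0000)
after link 3: o_3 = (0.1340, -2.2321, -1.0000)
after link 4: o_4 = (1.1340, -6.2321, -1.0000)
after link 5: o_5 = (1.1340, -1.2321, 4.0000)

1.134 -1.232 4.000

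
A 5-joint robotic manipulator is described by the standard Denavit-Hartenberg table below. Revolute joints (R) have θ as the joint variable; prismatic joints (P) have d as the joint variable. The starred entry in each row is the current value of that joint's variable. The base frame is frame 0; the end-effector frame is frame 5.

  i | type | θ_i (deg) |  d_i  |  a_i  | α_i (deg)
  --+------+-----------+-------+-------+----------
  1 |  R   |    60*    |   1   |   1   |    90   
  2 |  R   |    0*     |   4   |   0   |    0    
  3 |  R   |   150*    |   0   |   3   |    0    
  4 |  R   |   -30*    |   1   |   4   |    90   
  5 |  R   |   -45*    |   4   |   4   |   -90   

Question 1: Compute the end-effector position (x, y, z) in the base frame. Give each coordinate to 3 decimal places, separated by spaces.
1.107 -2.427 10.414

after link 1: o_1 = (0.5000, 0.8660, 1.0000)
after link 2: o_2 = (3.9641, -1.1340, 1.0000)
after link 3: o_3 = (2.6651, -3.3840, 2.5000)
after link 4: o_4 = (2.5311, -5.6160, 5.9641)
after link 5: o_5 = (1.1065, -2.4266, 10.4136)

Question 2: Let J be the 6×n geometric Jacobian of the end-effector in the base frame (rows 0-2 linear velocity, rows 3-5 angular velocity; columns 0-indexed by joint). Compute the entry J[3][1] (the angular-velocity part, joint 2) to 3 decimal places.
0.866

axis z_1 = (0.8660,-0.5000,0.0000); lever o_n−o_1 = (0.6065,-3.2926,9.4136)
cross product → J_v[:, 1] = (-4.7068,-8.1524,-2.5482)
J_ω[:, 1] = z_1
entry J[3][1] = 0.8660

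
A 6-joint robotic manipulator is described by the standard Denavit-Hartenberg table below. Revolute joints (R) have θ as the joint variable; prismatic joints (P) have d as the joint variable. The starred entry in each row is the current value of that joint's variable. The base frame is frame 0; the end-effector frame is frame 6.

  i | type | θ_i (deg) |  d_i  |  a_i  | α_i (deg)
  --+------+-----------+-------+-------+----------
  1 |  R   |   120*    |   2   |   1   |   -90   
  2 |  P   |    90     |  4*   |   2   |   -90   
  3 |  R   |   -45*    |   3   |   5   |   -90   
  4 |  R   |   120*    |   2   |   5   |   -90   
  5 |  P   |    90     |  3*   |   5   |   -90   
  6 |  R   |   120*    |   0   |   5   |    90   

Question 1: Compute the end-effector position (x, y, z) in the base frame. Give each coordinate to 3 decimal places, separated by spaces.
after link 1: o_1 = (-0.5000, 0.8660, 2.0000)
after link 2: o_2 = (-3.9641, -1.1340, 0.0000)
after link 3: o_3 = (-5.5260, -5.4998, -3.5355)
after link 4: o_4 = (-4.9354, -0.1588, -3.1820)
after link 5: o_5 = (-5.6562, -2.3071, 2.1907)
after link 6: o_6 = (-7.5042, -0.8740, -2.2287)

-7.504 -0.874 -2.229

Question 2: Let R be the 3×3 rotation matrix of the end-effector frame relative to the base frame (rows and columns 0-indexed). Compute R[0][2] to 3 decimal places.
-0.920

End-effector z-axis (col 2 of R) = (-0.9205,-0.2428,0.3062)
R[0][2] = -0.9205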